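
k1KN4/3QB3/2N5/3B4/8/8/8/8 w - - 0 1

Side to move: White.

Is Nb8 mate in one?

yes

After Nb8: black king on a8; in check: yes, from the white bishop on d5.
King squares — a7: attacked by Qd7; b7: attacked by Bd5; b8: attacked by Kc8.
Black has no legal moves → checkmate.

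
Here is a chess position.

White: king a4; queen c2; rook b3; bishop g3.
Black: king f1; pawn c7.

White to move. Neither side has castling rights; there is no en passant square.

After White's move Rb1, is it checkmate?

After Rb1: black king on f1; in check: yes, from the white rook on b1.
King squares — e1: attacked by Rb1; g1: attacked by Rb1; e2: attacked by Qc2; f2: attacked by Qc2; g2: attacked by Qc2.
Black has no legal moves → checkmate.

yes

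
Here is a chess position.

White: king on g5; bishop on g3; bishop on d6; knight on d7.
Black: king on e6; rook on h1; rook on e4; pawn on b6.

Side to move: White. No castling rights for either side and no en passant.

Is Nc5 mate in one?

After Nc5: black king on e6; in check: yes, from the white knight on c5.
Black has 3 legal replies: Kf7, Kd5, bxc5.
In check but a legal move exists → not checkmate.

no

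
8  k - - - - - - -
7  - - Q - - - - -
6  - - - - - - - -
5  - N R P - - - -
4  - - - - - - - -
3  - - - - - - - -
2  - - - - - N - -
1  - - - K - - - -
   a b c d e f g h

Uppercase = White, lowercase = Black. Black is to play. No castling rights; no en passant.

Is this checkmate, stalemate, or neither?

stalemate

Black to move; black king on a8.
In check: no.
King squares — a7: attacked by Nb5; b7: attacked by Qc7; b8: attacked by Qc7.
Legal moves for Black: none.
Not in check and no legal moves → stalemate.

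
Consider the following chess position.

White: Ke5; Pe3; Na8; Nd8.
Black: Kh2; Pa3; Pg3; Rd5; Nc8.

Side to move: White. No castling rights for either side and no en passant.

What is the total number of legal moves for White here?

5

White to move; king on e5.
In check: yes, from the black rook on d5.
Legal moves: Kf6, Ke6, Kxd5, Kf4, Ke4.
Count: 5.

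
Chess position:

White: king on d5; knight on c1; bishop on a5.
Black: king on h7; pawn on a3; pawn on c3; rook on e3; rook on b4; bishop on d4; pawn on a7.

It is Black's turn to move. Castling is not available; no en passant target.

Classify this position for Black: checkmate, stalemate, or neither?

Black to move; black king on h7.
In check: no.
Legal moves for Black include: Kh8, Kg8, Kg7, Kh6, Kg6, Bh8, Bg7, Bf6, Bb6, Be5, Bc5, Rb8, Rb7, Rb6, Rb5+, Rc4, Ra4, Rb3, ... (list truncated; more exist).
Black has legal moves and is not in check → neither.

neither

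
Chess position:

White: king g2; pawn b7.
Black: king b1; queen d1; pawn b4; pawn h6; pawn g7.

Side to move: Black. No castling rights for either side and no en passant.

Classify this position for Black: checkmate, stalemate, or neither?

Black to move; black king on b1.
In check: no.
Legal moves for Black include: Qd8, Qd7, Qd6, Qh5, Qd5+, Qg4+, Qd4, Qa4, Qf3+, Qd3, Qb3, Qe2+, Qd2+, Qc2+, Qh1+, Qg1+, Qf1+, Qe1, ... (list truncated; more exist).
Black has legal moves and is not in check → neither.

neither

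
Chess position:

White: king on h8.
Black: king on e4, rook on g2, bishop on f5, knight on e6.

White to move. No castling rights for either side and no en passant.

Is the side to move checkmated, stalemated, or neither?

stalemate

White to move; white king on h8.
In check: no.
King squares — g7: attacked by Rg2; h7: attacked by Bf5; g8: attacked by Rg2.
Legal moves for White: none.
Not in check and no legal moves → stalemate.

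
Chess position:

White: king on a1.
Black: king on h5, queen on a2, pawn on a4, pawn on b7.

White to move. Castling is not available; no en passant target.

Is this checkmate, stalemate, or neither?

neither

White to move; white king on a1.
In check: yes, from the black queen on a2.
King squares — b1: attacked by Qa2; a2: available; b2: attacked by Qa2.
Legal moves for White: Kxa2.
White is in check but has 1 legal move → neither.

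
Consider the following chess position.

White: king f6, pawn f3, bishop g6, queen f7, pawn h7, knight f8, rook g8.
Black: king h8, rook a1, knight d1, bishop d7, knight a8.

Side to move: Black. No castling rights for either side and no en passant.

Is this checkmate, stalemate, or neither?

Black to move; black king on h8.
In check: yes, from the white rook on g8.
King squares — g7: attacked by Kf6; h7: attacked by Bg6; g8: attacked by Qf7.
Legal moves for Black: none.
In check with no legal moves → checkmate.

checkmate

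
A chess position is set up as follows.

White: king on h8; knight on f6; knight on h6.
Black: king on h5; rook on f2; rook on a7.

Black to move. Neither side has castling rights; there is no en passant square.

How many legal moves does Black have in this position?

5

Black to move; king on h5.
In check: yes, from the white knight on f6.
Legal moves: Kxh6, Kg6, Kg5, Kh4, Rxf6.
Count: 5.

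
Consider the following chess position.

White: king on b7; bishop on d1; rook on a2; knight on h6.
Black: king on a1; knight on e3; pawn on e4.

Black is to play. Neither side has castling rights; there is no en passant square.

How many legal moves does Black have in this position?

Black to move; king on a1.
In check: yes, from the white rook on a2.
Legal moves: Kxa2, Kb1.
Count: 2.

2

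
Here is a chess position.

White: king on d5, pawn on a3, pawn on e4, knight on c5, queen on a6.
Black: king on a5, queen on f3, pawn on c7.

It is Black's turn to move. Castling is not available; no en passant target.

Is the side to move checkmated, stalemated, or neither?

checkmate

Black to move; black king on a5.
In check: yes, from the white queen on a6.
King squares — a4: attacked by Nc5; b4: attacked by Pa3; b5: attacked by Qa6; a6: attacked by Nc5; b6: attacked by Qa6.
Legal moves for Black: none.
In check with no legal moves → checkmate.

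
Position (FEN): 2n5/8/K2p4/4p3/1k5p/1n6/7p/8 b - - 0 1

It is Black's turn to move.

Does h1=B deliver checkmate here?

After h1=B: white king on a6; in check: no.
White is not in check, so this cannot be checkmate.

no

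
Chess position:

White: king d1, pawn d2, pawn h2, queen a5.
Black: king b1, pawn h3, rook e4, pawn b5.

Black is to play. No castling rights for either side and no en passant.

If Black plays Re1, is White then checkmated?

no

After Re1: white king on d1; in check: yes, from the black rook on e1.
White has 1 legal reply: Kxe1.
In check but a legal move exists → not checkmate.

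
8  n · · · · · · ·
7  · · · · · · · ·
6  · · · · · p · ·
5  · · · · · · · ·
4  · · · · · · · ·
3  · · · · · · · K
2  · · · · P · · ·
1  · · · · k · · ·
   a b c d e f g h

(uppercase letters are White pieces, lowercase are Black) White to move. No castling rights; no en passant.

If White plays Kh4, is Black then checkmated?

no

After Kh4: black king on e1; in check: no.
Black is not in check, so this cannot be checkmate.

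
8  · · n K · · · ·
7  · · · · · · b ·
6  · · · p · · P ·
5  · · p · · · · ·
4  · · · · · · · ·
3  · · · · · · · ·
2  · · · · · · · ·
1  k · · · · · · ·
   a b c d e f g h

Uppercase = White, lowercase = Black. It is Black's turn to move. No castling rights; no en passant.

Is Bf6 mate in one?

After Bf6: white king on d8; in check: yes, from the black bishop on f6.
White has 4 legal replies: Ke8, Kxc8, Kd7, Kc7.
In check but a legal move exists → not checkmate.

no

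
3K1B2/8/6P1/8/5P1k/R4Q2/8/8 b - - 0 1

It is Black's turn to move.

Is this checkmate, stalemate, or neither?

stalemate

Black to move; black king on h4.
In check: no.
King squares — g3: attacked by Qf3; h3: attacked by Qf3; g4: attacked by Qf3; g5: attacked by Pf4; h5: attacked by Qf3.
Legal moves for Black: none.
Not in check and no legal moves → stalemate.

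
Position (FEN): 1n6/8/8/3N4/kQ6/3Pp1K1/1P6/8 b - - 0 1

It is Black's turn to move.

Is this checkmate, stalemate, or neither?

Black to move; black king on a4.
In check: yes, from the white queen on b4.
King squares — a3: attacked by Pb2; b3: attacked by Qb4; b4: attacked by Nd5; a5: attacked by Qb4; b5: attacked by Qb4.
Legal moves for Black: none.
In check with no legal moves → checkmate.

checkmate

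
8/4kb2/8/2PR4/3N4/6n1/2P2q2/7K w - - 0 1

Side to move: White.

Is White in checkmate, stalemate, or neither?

White to move; white king on h1.
In check: yes, from the black knight on g3.
King squares — g1: attacked by Qf2; g2: attacked by Qf2; h2: attacked by Qf2.
Legal moves for White: none.
In check with no legal moves → checkmate.

checkmate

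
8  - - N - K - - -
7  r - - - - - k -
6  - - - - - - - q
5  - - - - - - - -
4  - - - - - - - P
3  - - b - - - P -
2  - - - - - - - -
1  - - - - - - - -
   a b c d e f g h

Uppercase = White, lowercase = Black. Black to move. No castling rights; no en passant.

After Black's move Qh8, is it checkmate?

After Qh8: white king on e8; in check: yes, from the black queen on h8.
King squares — d7: attacked by Ra7; e7: attacked by Ra7; f7: attacked by Ra7; d8: attacked by Qh8; f8: attacked by Kg7.
White has no legal moves → checkmate.

yes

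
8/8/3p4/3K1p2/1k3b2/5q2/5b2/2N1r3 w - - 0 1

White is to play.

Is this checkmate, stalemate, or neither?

White to move; white king on d5.
In check: yes, from the black queen on f3.
King squares — c4: attacked by Kb4; d4: attacked by Bf2; e4: attacked by Re1; c5: attacked by Bf2; e5: attacked by Re1; c6: attacked by Qf3; d6: attacked by Bf4; e6: attacked by Re1.
Legal moves for White: none.
In check with no legal moves → checkmate.

checkmate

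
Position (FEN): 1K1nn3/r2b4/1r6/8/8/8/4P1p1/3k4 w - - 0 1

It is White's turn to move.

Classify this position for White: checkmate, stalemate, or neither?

White to move; white king on b8.
In check: yes, from the black rook on b6.
Legal moves for White: Kxa7.
White is in check but has 1 legal move → neither.

neither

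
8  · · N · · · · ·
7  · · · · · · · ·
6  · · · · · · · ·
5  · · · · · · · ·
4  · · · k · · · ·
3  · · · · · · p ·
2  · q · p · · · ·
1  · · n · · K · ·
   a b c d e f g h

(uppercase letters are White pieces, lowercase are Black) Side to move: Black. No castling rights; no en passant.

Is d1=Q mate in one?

yes

After d1=Q: white king on f1; in check: yes, from the black queen on d1.
King squares — e1: attacked by Qd1; g1: attacked by Qd1; e2: attacked by Nc1; f2: attacked by Qb2; g2: attacked by Qb2.
White has no legal moves → checkmate.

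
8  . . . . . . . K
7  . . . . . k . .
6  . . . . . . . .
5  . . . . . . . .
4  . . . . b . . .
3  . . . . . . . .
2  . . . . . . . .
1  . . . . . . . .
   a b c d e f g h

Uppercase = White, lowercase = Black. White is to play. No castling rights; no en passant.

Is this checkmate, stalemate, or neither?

stalemate

White to move; white king on h8.
In check: no.
King squares — g7: attacked by Kf7; h7: attacked by Be4; g8: attacked by Kf7.
Legal moves for White: none.
Not in check and no legal moves → stalemate.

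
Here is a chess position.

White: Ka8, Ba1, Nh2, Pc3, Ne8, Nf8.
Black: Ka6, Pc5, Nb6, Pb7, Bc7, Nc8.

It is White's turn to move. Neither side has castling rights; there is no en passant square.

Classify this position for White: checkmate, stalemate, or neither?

White to move; white king on a8.
In check: yes, from the black knight on b6.
King squares — a7: attacked by Ka6; b7: attacked by Ka6; b8: attacked by Bc7.
Legal moves for White: none.
In check with no legal moves → checkmate.

checkmate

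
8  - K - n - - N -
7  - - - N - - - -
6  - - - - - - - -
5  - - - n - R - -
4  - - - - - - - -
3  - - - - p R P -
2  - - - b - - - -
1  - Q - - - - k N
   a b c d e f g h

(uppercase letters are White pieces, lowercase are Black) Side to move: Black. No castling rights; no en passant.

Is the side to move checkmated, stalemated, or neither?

Black to move; black king on g1.
In check: yes, from the white queen on b1.
King squares — f1: attacked by Qb1; h1: attacked by Qb1; f2: attacked by Nh1; g2: available; h2: available.
Legal moves for Black: Kh2, Kg2, Be1, Bc1.
Black is in check but has 4 legal moves → neither.

neither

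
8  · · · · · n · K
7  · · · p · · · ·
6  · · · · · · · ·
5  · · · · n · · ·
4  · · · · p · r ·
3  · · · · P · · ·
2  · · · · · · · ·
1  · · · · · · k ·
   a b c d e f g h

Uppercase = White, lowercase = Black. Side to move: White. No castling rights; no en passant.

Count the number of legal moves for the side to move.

White to move; king on h8.
In check: no.
Legal moves: none.
Count: 0.

0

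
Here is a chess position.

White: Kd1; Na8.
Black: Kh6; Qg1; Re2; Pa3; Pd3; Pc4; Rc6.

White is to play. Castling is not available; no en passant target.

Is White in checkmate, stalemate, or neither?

checkmate

White to move; white king on d1.
In check: yes, from the black queen on g1.
King squares — c1: attacked by Qg1; e1: attacked by Qg1; c2: attacked by Re2; d2: attacked by Re2; e2: attacked by Pd3.
Legal moves for White: none.
In check with no legal moves → checkmate.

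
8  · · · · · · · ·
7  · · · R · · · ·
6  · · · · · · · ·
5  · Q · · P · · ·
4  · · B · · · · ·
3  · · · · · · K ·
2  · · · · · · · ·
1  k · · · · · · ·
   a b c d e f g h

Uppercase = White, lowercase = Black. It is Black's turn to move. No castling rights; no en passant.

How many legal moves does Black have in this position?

0

Black to move; king on a1.
In check: no.
Legal moves: none.
Count: 0.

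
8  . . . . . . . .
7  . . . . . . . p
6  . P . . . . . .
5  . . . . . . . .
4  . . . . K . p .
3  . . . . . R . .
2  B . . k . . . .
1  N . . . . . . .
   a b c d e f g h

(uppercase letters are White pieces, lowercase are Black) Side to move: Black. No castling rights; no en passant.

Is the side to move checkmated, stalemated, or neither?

Black to move; black king on d2.
In check: no.
Legal moves for Black: Ke2, Ke1, Kd1, Kc1, gxf3, h6, g3, h5.
Black has 8 legal moves and is not in check → neither.

neither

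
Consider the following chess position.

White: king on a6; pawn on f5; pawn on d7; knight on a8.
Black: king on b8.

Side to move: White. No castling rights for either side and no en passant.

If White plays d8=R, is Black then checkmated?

After d8=R: black king on b8; in check: yes, from the white rook on d8.
King squares — a7: attacked by Ka6; b7: attacked by Ka6; c7: attacked by Na8; a8: attacked by Rd8; c8: attacked by Rd8.
Black has no legal moves → checkmate.

yes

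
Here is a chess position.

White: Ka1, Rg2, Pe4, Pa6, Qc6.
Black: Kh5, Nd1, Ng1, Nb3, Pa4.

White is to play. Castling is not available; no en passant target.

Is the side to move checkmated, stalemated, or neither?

White to move; white king on a1.
In check: yes, from the black knight on b3.
Legal moves for White: Ka2, Kb1.
White is in check but has 2 legal moves → neither.

neither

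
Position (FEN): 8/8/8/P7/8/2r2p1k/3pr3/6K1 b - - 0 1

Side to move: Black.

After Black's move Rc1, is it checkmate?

After Rc1: white king on g1; in check: yes, from the black rook on c1.
King squares — f1: attacked by Rc1; h1: attacked by Rc1; f2: attacked by Re2; g2: attacked by Re2; h2: attacked by Re2.
White has no legal moves → checkmate.

yes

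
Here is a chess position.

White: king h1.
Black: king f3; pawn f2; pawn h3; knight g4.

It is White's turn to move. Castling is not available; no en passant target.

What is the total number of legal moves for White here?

0

White to move; king on h1.
In check: no.
Legal moves: none.
Count: 0.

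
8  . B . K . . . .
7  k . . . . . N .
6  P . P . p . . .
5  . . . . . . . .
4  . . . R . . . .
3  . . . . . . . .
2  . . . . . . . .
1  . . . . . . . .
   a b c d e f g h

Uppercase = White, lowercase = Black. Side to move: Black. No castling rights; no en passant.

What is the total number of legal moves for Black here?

Black to move; king on a7.
In check: yes, from the white bishop on b8.
Legal moves: Kxb8, Ka8, Kb6, Kxa6.
Count: 4.

4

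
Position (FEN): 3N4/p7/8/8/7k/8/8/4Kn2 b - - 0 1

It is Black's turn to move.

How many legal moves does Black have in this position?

Black to move; king on h4.
In check: no.
Legal moves: Kh5, Kg5, Kg4, Kh3, Kg3, Ng3, Ne3, Nh2, Nd2, a6, a5.
Count: 11.

11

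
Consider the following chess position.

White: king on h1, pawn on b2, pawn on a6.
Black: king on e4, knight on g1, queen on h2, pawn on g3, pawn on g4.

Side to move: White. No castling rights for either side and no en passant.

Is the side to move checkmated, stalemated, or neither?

checkmate

White to move; white king on h1.
In check: yes, from the black queen on h2.
King squares — g1: attacked by Qh2; g2: attacked by Qh2; h2: attacked by Pg3.
Legal moves for White: none.
In check with no legal moves → checkmate.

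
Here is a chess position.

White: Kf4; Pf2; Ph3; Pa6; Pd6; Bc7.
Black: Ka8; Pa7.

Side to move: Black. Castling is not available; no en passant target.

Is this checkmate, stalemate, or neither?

stalemate

Black to move; black king on a8.
In check: no.
King squares — a7: own pawn; b7: attacked by Pa6; b8: attacked by Bc7.
Legal moves for Black: none.
Not in check and no legal moves → stalemate.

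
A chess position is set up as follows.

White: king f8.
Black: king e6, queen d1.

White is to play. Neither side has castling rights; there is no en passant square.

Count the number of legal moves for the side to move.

3

White to move; king on f8.
In check: no.
Legal moves: Kg8, Ke8, Kg7.
Count: 3.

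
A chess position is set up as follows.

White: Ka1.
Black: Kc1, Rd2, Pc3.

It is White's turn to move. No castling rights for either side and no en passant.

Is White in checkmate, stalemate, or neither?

stalemate

White to move; white king on a1.
In check: no.
King squares — b1: attacked by Kc1; a2: attacked by Rd2; b2: attacked by Kc1.
Legal moves for White: none.
Not in check and no legal moves → stalemate.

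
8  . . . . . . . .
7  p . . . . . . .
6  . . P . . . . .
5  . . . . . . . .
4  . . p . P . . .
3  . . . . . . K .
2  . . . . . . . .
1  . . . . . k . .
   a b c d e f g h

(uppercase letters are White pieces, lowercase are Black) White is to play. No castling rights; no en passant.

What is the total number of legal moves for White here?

White to move; king on g3.
In check: no.
Legal moves: Kh4, Kg4, Kf4, Kh3, Kf3, Kh2, c7, e5.
Count: 8.

8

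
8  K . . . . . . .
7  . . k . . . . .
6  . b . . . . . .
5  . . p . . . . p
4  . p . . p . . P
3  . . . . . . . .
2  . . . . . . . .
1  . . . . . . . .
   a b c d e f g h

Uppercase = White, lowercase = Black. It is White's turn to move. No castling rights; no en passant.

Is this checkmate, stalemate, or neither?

stalemate

White to move; white king on a8.
In check: no.
King squares — a7: attacked by Bb6; b7: attacked by Kc7; b8: attacked by Kc7.
Legal moves for White: none.
Not in check and no legal moves → stalemate.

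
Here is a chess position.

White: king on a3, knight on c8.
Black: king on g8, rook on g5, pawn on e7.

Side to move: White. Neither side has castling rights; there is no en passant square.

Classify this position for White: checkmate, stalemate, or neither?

White to move; white king on a3.
In check: no.
Legal moves for White: Nxe7+, Na7, Nd6, Nb6, Kb4, Ka4, Kb3, Kb2, Ka2.
White has 9 legal moves and is not in check → neither.

neither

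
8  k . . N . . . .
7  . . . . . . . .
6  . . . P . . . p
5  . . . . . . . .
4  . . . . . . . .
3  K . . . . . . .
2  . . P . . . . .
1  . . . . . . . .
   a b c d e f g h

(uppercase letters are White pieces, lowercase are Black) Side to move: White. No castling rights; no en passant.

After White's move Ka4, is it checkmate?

no

After Ka4: black king on a8; in check: no.
Black is not in check, so this cannot be checkmate.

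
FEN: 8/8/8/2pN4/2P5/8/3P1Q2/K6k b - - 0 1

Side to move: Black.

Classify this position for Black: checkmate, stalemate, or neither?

Black to move; black king on h1.
In check: no.
King squares — g1: attacked by Qf2; g2: attacked by Qf2; h2: attacked by Qf2.
Legal moves for Black: none.
Not in check and no legal moves → stalemate.

stalemate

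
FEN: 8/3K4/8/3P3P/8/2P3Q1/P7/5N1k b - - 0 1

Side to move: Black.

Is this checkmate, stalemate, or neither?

Black to move; black king on h1.
In check: no.
King squares — g1: attacked by Qg3; g2: attacked by Qg3; h2: attacked by Nf1.
Legal moves for Black: none.
Not in check and no legal moves → stalemate.

stalemate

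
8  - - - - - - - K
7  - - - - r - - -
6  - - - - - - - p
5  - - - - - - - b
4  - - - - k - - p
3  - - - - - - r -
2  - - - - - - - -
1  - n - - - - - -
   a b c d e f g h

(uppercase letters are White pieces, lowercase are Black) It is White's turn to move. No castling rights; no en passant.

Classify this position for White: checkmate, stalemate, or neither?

stalemate

White to move; white king on h8.
In check: no.
King squares — g7: attacked by Rg3; h7: attacked by Re7; g8: attacked by Rg3.
Legal moves for White: none.
Not in check and no legal moves → stalemate.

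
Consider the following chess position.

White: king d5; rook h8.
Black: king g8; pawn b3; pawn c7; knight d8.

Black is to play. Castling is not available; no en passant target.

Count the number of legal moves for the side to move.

Black to move; king on g8.
In check: yes, from the white rook on h8.
Legal moves: Kxh8, Kg7, Kf7.
Count: 3.

3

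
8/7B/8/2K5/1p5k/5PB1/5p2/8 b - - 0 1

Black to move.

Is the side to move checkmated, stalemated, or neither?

neither

Black to move; black king on h4.
In check: yes, from the white bishop on g3.
Legal moves for Black: Kh5, Kg5, Kh3, Kxg3.
Black is in check but has 4 legal moves → neither.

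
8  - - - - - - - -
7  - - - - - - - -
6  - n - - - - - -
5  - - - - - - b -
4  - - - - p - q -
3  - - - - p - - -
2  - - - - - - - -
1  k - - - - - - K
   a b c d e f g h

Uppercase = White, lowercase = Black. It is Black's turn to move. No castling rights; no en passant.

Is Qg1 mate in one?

After Qg1: white king on h1; in check: yes, from the black queen on g1.
White has 1 legal reply: Kxg1.
In check but a legal move exists → not checkmate.

no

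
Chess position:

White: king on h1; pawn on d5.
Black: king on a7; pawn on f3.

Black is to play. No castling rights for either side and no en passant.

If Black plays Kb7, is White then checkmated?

After Kb7: white king on h1; in check: no.
White is not in check, so this cannot be checkmate.

no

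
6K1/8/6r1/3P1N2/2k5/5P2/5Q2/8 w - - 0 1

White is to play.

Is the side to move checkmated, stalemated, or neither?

White to move; white king on g8.
In check: yes, from the black rook on g6.
King squares — f7: available; g7: attacked by Rg6; h7: available; f8: available; h8: available.
Legal moves for White: Kh8, Kf8, Kh7, Kf7, Ng7.
White is in check but has 5 legal moves → neither.

neither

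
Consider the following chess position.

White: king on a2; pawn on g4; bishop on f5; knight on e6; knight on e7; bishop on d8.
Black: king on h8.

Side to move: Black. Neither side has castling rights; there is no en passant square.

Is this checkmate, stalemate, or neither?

stalemate

Black to move; black king on h8.
In check: no.
King squares — g7: attacked by Ne6; h7: attacked by Bf5; g8: attacked by Ne7.
Legal moves for Black: none.
Not in check and no legal moves → stalemate.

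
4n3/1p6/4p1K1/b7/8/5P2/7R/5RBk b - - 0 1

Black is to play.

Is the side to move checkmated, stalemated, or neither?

Black to move; black king on h1.
In check: yes, from the white rook on h2.
King squares — g1: attacked by Rf1; g2: attacked by Rh2; h2: attacked by Bg1.
Legal moves for Black: none.
In check with no legal moves → checkmate.

checkmate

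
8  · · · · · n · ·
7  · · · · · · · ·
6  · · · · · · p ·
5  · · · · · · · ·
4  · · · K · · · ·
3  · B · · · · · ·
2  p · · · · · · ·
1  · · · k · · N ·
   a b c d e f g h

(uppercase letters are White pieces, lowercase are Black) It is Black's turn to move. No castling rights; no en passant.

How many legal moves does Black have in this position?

Black to move; king on d1.
In check: yes, from the white bishop on b3.
Legal moves: Kd2, Ke1, Kc1.
Count: 3.

3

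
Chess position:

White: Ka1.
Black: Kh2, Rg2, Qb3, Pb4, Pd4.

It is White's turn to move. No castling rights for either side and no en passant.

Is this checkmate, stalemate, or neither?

stalemate

White to move; white king on a1.
In check: no.
King squares — b1: attacked by Qb3; a2: attacked by Rg2; b2: attacked by Rg2.
Legal moves for White: none.
Not in check and no legal moves → stalemate.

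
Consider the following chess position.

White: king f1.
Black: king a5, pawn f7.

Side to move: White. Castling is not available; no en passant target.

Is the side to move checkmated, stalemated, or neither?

White to move; white king on f1.
In check: no.
Legal moves for White: Kg2, Kf2, Ke2, Kg1, Ke1.
White has 5 legal moves and is not in check → neither.

neither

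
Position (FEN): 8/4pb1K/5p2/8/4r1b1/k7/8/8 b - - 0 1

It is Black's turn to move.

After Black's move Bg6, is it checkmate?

After Bg6: white king on h7; in check: yes, from the black bishop on g6.
White has 5 legal replies: Kh8, Kg8, Kg7, Kh6, Kxg6.
In check but a legal move exists → not checkmate.

no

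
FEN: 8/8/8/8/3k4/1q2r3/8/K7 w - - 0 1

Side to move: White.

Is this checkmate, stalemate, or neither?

stalemate

White to move; white king on a1.
In check: no.
King squares — b1: attacked by Qb3; a2: attacked by Qb3; b2: attacked by Qb3.
Legal moves for White: none.
Not in check and no legal moves → stalemate.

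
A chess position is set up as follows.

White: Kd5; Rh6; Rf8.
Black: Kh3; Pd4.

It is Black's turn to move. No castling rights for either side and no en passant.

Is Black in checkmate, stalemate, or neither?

neither

Black to move; black king on h3.
In check: yes, from the white rook on h6.
King squares — g2: available; h2: attacked by Rh6; g3: available; g4: available; h4: attacked by Rh6.
Legal moves for Black: Kg4, Kg3, Kg2.
Black is in check but has 3 legal moves → neither.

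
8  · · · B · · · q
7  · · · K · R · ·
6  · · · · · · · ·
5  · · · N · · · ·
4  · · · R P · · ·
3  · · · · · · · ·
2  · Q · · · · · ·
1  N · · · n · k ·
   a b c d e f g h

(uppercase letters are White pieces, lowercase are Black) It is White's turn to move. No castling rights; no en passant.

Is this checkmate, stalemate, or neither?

White to move; white king on d7.
In check: no.
Legal moves for White include: Be7, Bc7, Bf6, Bb6, Bg5, Ba5, Bh4, Rf8, Rh7, Rg7+, Re7, Rf6, Rf5, Rf4, Rf3, Rf2, Rf1+, Kc8, ... (list truncated; more exist).
White has legal moves and is not in check → neither.

neither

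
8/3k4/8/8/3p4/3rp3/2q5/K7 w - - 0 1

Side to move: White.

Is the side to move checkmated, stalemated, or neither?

White to move; white king on a1.
In check: no.
King squares — b1: attacked by Qc2; a2: attacked by Qc2; b2: attacked by Qc2.
Legal moves for White: none.
Not in check and no legal moves → stalemate.

stalemate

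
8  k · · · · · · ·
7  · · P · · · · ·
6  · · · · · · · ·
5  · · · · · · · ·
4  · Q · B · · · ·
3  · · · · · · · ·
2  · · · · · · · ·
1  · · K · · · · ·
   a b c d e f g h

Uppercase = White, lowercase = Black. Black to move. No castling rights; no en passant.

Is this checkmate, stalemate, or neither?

Black to move; black king on a8.
In check: no.
King squares — a7: attacked by Bd4; b7: attacked by Qb4; b8: attacked by Qb4.
Legal moves for Black: none.
Not in check and no legal moves → stalemate.

stalemate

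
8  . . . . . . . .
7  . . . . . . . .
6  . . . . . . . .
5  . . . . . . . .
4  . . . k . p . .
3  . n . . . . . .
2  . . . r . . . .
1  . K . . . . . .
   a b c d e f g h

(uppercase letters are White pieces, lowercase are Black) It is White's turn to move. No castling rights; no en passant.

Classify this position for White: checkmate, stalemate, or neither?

White to move; white king on b1.
In check: no.
King squares — a1: attacked by Nb3; c1: attacked by Nb3; a2: attacked by Rd2; b2: attacked by Rd2; c2: attacked by Rd2.
Legal moves for White: none.
Not in check and no legal moves → stalemate.

stalemate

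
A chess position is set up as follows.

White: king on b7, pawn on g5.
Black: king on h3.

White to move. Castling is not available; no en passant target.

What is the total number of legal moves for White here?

White to move; king on b7.
In check: no.
Legal moves: Kc8, Kb8, Ka8, Kc7, Ka7, Kc6, Kb6, Ka6, g6.
Count: 9.

9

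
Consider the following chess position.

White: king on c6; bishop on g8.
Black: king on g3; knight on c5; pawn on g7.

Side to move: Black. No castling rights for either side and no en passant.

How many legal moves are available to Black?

18

Black to move; king on g3.
In check: no.
Legal moves: Nd7, Nb7, Ne6, Na6, Ne4, Na4, Nd3, Nb3, Kh4, Kg4, Kf4, Kh3, Kf3, Kh2, Kg2, Kf2, g6, g5.
Count: 18.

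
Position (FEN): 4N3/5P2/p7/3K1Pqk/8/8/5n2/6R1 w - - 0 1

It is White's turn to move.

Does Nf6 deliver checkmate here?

no

After Nf6: black king on h5; in check: yes, from the white knight on f6.
Black has 3 legal replies: Kh6, Kh4, Qxf6.
In check but a legal move exists → not checkmate.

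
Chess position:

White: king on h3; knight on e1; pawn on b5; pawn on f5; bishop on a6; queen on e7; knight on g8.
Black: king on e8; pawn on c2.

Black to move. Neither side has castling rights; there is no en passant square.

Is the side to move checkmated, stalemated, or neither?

Black to move; black king on e8.
In check: yes, from the white queen on e7.
King squares — d7: attacked by Qe7; e7: attacked by Ng8; f7: attacked by Qe7; d8: attacked by Qe7; f8: attacked by Qe7.
Legal moves for Black: none.
In check with no legal moves → checkmate.

checkmate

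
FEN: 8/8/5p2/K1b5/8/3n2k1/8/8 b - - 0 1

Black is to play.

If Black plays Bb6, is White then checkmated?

After Bb6: white king on a5; in check: yes, from the black bishop on b6.
White has 4 legal replies: Kxb6, Ka6, Kb5, Ka4.
In check but a legal move exists → not checkmate.

no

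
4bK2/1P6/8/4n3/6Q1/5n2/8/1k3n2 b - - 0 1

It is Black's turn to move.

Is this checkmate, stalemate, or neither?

neither

Black to move; black king on b1.
In check: no.
Legal moves for Black include: Bf7, Bd7, Bg6, Bc6, Bh5, Bb5, Ba4, Nf7, Nd7+, Ng6+, Nc6, Nxg4, Nc4, Nd3, Ng5, Nh4, Nd4, N3h2, ... (list truncated; more exist).
Black has legal moves and is not in check → neither.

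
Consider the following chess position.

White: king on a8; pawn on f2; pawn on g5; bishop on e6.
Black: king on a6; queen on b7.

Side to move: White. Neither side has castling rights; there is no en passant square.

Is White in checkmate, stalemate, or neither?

checkmate

White to move; white king on a8.
In check: yes, from the black queen on b7.
King squares — a7: attacked by Ka6; b7: attacked by Ka6; b8: attacked by Qb7.
Legal moves for White: none.
In check with no legal moves → checkmate.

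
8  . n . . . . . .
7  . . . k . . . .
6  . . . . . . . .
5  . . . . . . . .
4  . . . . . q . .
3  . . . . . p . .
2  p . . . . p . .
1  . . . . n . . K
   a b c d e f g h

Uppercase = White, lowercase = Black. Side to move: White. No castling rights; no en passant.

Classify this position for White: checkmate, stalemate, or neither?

stalemate

White to move; white king on h1.
In check: no.
King squares — g1: attacked by Pf2; g2: attacked by Ne1; h2: attacked by Qf4.
Legal moves for White: none.
Not in check and no legal moves → stalemate.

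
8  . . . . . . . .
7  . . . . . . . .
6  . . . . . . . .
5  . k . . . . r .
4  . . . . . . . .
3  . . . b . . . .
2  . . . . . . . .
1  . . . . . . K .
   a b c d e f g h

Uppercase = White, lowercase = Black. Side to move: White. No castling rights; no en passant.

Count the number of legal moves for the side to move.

White to move; king on g1.
In check: yes, from the black rook on g5.
Legal moves: Kh2, Kf2, Kh1.
Count: 3.

3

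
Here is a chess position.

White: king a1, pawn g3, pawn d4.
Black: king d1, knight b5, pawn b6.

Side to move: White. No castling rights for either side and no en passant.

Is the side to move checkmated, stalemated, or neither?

neither

White to move; white king on a1.
In check: no.
Legal moves for White: Kb2, Ka2, Kb1, d5, g4.
White has 5 legal moves and is not in check → neither.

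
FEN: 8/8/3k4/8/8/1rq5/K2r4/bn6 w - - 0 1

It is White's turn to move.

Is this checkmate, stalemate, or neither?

checkmate

White to move; white king on a2.
In check: yes, from the black rook on d2.
King squares — a1: attacked by Qc3; b1: attacked by Rb3; b2: attacked by Ba1; a3: attacked by Nb1; b3: attacked by Qc3.
Legal moves for White: none.
In check with no legal moves → checkmate.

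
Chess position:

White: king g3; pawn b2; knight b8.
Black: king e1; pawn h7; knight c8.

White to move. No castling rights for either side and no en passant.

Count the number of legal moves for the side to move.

12

White to move; king on g3.
In check: no.
Legal moves: Nd7, Nc6, Na6, Kh4, Kg4, Kf4, Kh3, Kf3, Kh2, Kg2, b3, b4.
Count: 12.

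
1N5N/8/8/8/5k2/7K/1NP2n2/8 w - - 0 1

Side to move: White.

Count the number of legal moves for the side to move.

3

White to move; king on h3.
In check: yes, from the black knight on f2.
Legal moves: Kh4, Kh2, Kg2.
Count: 3.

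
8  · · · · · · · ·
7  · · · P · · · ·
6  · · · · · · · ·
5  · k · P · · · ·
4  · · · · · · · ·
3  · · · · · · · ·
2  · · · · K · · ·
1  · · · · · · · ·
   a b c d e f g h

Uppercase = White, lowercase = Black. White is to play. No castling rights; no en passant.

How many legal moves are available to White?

White to move; king on e2.
In check: no.
Legal moves: Kf3, Ke3, Kd3, Kf2, Kd2, Kf1, Ke1, Kd1, d8=Q, d8=R, d8=B, d8=N, d6.
Count: 13.

13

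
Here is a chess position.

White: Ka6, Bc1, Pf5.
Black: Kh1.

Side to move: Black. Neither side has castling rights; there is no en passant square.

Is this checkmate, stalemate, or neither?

Black to move; black king on h1.
In check: no.
Legal moves for Black: Kh2, Kg2, Kg1.
Black has 3 legal moves and is not in check → neither.

neither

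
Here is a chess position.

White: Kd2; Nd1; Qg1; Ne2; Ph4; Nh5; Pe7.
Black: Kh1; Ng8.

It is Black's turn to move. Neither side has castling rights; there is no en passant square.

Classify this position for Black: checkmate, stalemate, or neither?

Black to move; black king on h1.
In check: yes, from the white queen on g1.
King squares — g1: attacked by Ne2; g2: attacked by Qg1; h2: attacked by Qg1.
Legal moves for Black: none.
In check with no legal moves → checkmate.

checkmate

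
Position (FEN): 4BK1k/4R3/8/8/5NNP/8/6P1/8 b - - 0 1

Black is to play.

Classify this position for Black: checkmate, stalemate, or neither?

stalemate

Black to move; black king on h8.
In check: no.
King squares — g7: attacked by Re7; h7: attacked by Re7; g8: attacked by Kf8.
Legal moves for Black: none.
Not in check and no legal moves → stalemate.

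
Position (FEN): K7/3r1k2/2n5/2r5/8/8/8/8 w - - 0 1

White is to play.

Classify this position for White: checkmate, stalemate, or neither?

stalemate

White to move; white king on a8.
In check: no.
King squares — a7: attacked by Nc6; b7: attacked by Rd7; b8: attacked by Nc6.
Legal moves for White: none.
Not in check and no legal moves → stalemate.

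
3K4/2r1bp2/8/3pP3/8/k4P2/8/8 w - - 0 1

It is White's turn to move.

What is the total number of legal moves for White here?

White to move; king on d8.
In check: yes, from the black bishop on e7.
Legal moves: Ke8, Kxc7.
Count: 2.

2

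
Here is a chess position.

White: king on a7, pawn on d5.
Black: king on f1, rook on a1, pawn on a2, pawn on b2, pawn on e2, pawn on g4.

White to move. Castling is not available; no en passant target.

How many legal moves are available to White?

6

White to move; king on a7.
In check: no.
Legal moves: Kb8, Ka8, Kb7, Kb6, Ka6, d6.
Count: 6.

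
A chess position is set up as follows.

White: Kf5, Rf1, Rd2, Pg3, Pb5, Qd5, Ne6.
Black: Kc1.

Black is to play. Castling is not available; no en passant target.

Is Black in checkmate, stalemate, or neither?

checkmate

Black to move; black king on c1.
In check: yes, from the white rook on f1.
King squares — b1: attacked by Rf1; d1: attacked by Rf1; b2: attacked by Rd2; c2: attacked by Rd2; d2: attacked by Qd5.
Legal moves for Black: none.
In check with no legal moves → checkmate.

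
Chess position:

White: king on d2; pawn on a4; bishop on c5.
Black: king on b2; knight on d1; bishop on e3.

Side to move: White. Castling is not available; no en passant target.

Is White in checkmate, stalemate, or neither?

neither

White to move; white king on d2.
In check: yes, from the black bishop on e3.
Legal moves for White: Kd3, Ke2, Ke1, Kxd1, Bxe3.
White is in check but has 5 legal moves → neither.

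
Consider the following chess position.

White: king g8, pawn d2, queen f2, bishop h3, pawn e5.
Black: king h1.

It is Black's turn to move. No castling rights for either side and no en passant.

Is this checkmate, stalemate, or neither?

stalemate

Black to move; black king on h1.
In check: no.
King squares — g1: attacked by Qf2; g2: attacked by Qf2; h2: attacked by Qf2.
Legal moves for Black: none.
Not in check and no legal moves → stalemate.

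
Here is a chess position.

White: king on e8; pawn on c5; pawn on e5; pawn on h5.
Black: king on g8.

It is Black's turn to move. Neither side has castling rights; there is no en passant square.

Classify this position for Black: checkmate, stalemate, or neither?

Black to move; black king on g8.
In check: no.
Legal moves for Black: Kh8, Kh7, Kg7.
Black has 3 legal moves and is not in check → neither.

neither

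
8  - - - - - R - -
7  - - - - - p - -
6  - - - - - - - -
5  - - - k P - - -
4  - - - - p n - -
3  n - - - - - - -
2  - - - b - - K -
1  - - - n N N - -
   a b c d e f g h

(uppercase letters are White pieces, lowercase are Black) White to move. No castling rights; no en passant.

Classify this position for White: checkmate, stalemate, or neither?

neither

White to move; white king on g2.
In check: yes, from the black knight on f4.
Legal moves for White: Kg3, Kh2, Kh1, Kg1.
White is in check but has 4 legal moves → neither.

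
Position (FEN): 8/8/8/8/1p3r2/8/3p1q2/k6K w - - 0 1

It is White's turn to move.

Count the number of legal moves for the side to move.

White to move; king on h1.
In check: no.
Legal moves: none.
Count: 0.

0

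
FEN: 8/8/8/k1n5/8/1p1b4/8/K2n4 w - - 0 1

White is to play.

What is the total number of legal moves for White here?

White to move; king on a1.
In check: no.
Legal moves: none.
Count: 0.

0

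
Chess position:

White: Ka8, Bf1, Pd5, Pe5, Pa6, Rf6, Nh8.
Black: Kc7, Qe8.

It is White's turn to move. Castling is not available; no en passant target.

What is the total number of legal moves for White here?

White to move; king on a8.
In check: yes, from the black queen on e8.
Legal moves: Ka7.
Count: 1.

1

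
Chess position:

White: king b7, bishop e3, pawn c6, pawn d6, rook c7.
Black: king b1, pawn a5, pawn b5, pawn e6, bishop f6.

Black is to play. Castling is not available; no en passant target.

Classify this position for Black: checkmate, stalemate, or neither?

Black to move; black king on b1.
In check: no.
Legal moves for Black: Bh8, Bd8, Bg7, Be7, Bg5, Be5, Bh4, Bd4, Bc3, Bb2, Ba1, Kc2, Kb2, Ka2, Ka1, e5, b4, a4.
Black has 18 legal moves and is not in check → neither.

neither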